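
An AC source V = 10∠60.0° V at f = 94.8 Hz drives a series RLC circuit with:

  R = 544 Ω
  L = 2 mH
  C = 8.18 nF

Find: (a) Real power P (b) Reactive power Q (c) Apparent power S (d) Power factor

Step 1 — Angular frequency: ω = 2π·f = 2π·94.8 = 595.6 rad/s.
Step 2 — Component impedances:
  R: Z = R = 544 Ω
  L: Z = jωL = j·595.6·0.002 = 0 + j1.191 Ω
  C: Z = 1/(jωC) = -j/(ω·C) = 0 - j2.052e+05 Ω
Step 3 — Series combination: Z_total = R + L + C = 544 - j2.052e+05 Ω = 2.052e+05∠-89.8° Ω.
Step 4 — Source phasor: V = 10∠60.0° V = 5 + j8.66 V.
Step 5 — Current: I = V / Z = -4.213e-05 + j2.447e-05 A = 4.872e-05∠149.8° A.
Step 6 — Complex power: S = V·I* = 1.291e-06 - j0.0004872 VA.
Step 7 — Real power: P = Re(S) = 1.291e-06 W.
Step 8 — Reactive power: Q = Im(S) = -0.0004872 VAR.
Step 9 — Apparent power: |S| = 0.0004872 VA.
Step 10 — Power factor: PF = P/|S| = 0.002651 (leading).

(a) P = 1.291e-06 W  (b) Q = -0.0004872 VAR  (c) S = 0.0004872 VA  (d) PF = 0.002651 (leading)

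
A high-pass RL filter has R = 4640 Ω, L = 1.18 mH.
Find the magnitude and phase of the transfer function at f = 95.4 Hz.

Step 1 — Angular frequency: ω = 2π·95.4 = 599.4 rad/s.
Step 2 — Transfer function: H(jω) = jωL/(R + jωL).
Step 3 — Numerator jωL = j·0.7073; denominator R + jωL = 4640 + j0.7073.
Step 4 — H = 2.324e-08 + j0.0001524.
Step 5 — Magnitude: |H| = 0.0001524 (-76.3 dB); phase: φ = 90.0°.

|H| = 0.0001524 (-76.3 dB), φ = 90.0°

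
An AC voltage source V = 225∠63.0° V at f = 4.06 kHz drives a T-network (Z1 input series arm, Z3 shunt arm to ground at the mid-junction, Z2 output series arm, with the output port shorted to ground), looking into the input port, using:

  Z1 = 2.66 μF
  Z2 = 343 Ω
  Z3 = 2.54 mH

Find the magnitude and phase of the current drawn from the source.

Step 1 — Angular frequency: ω = 2π·f = 2π·4060 = 2.551e+04 rad/s.
Step 2 — Component impedances:
  Z1: Z = 1/(jωC) = -j/(ω·C) = 0 - j14.74 Ω
  Z2: Z = R = 343 Ω
  Z3: Z = jωL = j·2.551e+04·0.00254 = 0 + j64.79 Ω
Step 3 — With the output port shorted to ground, the output series arm Z2 runs from the junction to ground; the shunt arm Z3 also runs from the junction to ground. They appear in parallel: Z3 || Z2 = 11.82 + j62.56 Ω.
Step 4 — Series with input arm Z1: Z_in = Z1 + (Z3 || Z2) = 11.82 + j47.83 Ω = 49.26∠76.1° Ω.
Step 5 — Source phasor: V = 225∠63.0° V = 102.1 + j200.5 V.
Step 6 — Ohm's law: I = V / Z_total = (102.1 + j200.5) / (11.82 + j47.83) = 4.448 - j1.037 A.
Step 7 — Convert to polar: |I| = 4.567 A, ∠I = -13.1°.

I = 4.567∠-13.1° A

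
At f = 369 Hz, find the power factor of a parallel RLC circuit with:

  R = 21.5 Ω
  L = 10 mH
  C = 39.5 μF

Step 1 — Angular frequency: ω = 2π·f = 2π·369 = 2318 rad/s.
Step 2 — Component impedances:
  R: Z = R = 21.5 Ω
  L: Z = jωL = j·2318·0.01 = 0 + j23.18 Ω
  C: Z = 1/(jωC) = -j/(ω·C) = 0 - j10.92 Ω
Step 3 — Parallel combination: 1/Z_total = 1/R + 1/L + 1/C; Z_total = 10.31 - j10.74 Ω = 14.89∠-46.2° Ω.
Step 4 — Power factor: PF = cos(φ) = Re(Z)/|Z| = 10.312/14.89 = 0.6925.
Step 5 — Type: Im(Z) = -10.74 ⇒ leading (phase φ = -46.2°).

PF = 0.6925 (leading, φ = -46.2°)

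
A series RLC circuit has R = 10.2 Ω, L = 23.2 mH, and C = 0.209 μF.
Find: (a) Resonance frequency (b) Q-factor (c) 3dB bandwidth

Step 1 — Resonance condition Im(Z)=0 gives ω₀ = 1/√(LC).
Step 2 — ω₀ = 1/√(0.0232·2.09e-07) = 1.436e+04 rad/s.
Step 3 — f₀ = ω₀/(2π) = 2286 Hz.
Step 4 — Series Q: Q = ω₀L/R = 1.436e+04·0.0232/10.2 = 32.66.
Step 5 — 3dB bandwidth: Δω = ω₀/Q = 439.7 rad/s; BW = Δω/(2π) = 69.97 Hz.

(a) f₀ = 2286 Hz  (b) Q = 32.66  (c) BW = 69.97 Hz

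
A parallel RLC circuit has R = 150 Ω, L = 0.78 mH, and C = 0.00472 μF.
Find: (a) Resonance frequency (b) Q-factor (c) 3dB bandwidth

Step 1 — Resonance: ω₀ = 1/√(LC) = 1/√(0.00078·4.72e-09) = 5.212e+05 rad/s.
Step 2 — f₀ = ω₀/(2π) = 8.295e+04 Hz.
Step 3 — Parallel Q: Q = R/(ω₀L) = 150/(5.212e+05·0.00078) = 0.369.
Step 4 — Bandwidth: Δω = ω₀/Q = 1.412e+06 rad/s; BW = Δω/(2π) = 2.248e+05 Hz.

(a) f₀ = 8.295e+04 Hz  (b) Q = 0.369  (c) BW = 2.248e+05 Hz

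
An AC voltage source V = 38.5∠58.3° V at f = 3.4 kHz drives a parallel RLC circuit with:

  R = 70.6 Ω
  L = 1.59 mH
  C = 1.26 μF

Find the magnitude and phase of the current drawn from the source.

Step 1 — Angular frequency: ω = 2π·f = 2π·3400 = 2.136e+04 rad/s.
Step 2 — Component impedances:
  R: Z = R = 70.6 Ω
  L: Z = jωL = j·2.136e+04·0.00159 = 0 + j33.97 Ω
  C: Z = 1/(jωC) = -j/(ω·C) = 0 - j37.15 Ω
Step 3 — Parallel combination: 1/Z_total = 1/R + 1/L + 1/C; Z_total = 68.43 + j12.19 Ω = 69.51∠10.1° Ω.
Step 4 — Source phasor: V = 38.5∠58.3° V = 20.23 + j32.76 V.
Step 5 — Ohm's law: I = V / Z_total = (20.23 + j32.76) / (68.43 + j12.19) = 0.3692 + j0.4129 A.
Step 6 — Convert to polar: |I| = 0.5539 A, ∠I = 48.2°.

I = 0.5539∠48.2° A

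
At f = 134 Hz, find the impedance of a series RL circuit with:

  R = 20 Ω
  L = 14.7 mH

Step 1 — Angular frequency: ω = 2π·f = 2π·134 = 841.9 rad/s.
Step 2 — Component impedances:
  R: Z = R = 20 Ω
  L: Z = jωL = j·841.9·0.0147 = 0 + j12.38 Ω
Step 3 — Series combination: Z_total = R + L = 20 + j12.38 Ω = 23.52∠31.8° Ω.

Z = 20 + j12.38 Ω = 23.52∠31.8° Ω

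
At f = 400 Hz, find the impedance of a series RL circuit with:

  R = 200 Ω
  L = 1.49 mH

Step 1 — Angular frequency: ω = 2π·f = 2π·400 = 2513 rad/s.
Step 2 — Component impedances:
  R: Z = R = 200 Ω
  L: Z = jωL = j·2513·0.00149 = 0 + j3.745 Ω
Step 3 — Series combination: Z_total = R + L = 200 + j3.745 Ω = 200∠1.1° Ω.

Z = 200 + j3.745 Ω = 200∠1.1° Ω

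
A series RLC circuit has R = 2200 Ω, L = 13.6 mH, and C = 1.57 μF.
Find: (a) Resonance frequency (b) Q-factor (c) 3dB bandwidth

Step 1 — Resonance condition Im(Z)=0 gives ω₀ = 1/√(LC).
Step 2 — ω₀ = 1/√(0.0136·1.57e-06) = 6844 rad/s.
Step 3 — f₀ = ω₀/(2π) = 1089 Hz.
Step 4 — Series Q: Q = ω₀L/R = 6844·0.0136/2200 = 0.04231.
Step 5 — 3dB bandwidth: Δω = ω₀/Q = 1.618e+05 rad/s; BW = Δω/(2π) = 2.575e+04 Hz.

(a) f₀ = 1089 Hz  (b) Q = 0.04231  (c) BW = 2.575e+04 Hz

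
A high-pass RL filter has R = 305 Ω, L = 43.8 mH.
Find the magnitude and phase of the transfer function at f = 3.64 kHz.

Step 1 — Angular frequency: ω = 2π·3640 = 2.287e+04 rad/s.
Step 2 — Transfer function: H(jω) = jωL/(R + jωL).
Step 3 — Numerator jωL = j·1002; denominator R + jωL = 305 + j1002.
Step 4 — H = 0.9152 + j0.2786.
Step 5 — Magnitude: |H| = 0.9566 (-0.4 dB); phase: φ = 16.9°.

|H| = 0.9566 (-0.4 dB), φ = 16.9°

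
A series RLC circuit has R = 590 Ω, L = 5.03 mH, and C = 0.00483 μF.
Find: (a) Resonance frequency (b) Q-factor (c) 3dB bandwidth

Step 1 — Resonance condition Im(Z)=0 gives ω₀ = 1/√(LC).
Step 2 — ω₀ = 1/√(0.00503·4.83e-09) = 2.029e+05 rad/s.
Step 3 — f₀ = ω₀/(2π) = 3.229e+04 Hz.
Step 4 — Series Q: Q = ω₀L/R = 2.029e+05·0.00503/590 = 1.73.
Step 5 — 3dB bandwidth: Δω = ω₀/Q = 1.173e+05 rad/s; BW = Δω/(2π) = 1.867e+04 Hz.

(a) f₀ = 3.229e+04 Hz  (b) Q = 1.73  (c) BW = 1.867e+04 Hz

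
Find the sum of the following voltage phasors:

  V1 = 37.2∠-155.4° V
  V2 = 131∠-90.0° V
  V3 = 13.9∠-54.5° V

Step 1 — Convert each phasor to rectangular form:
  V1 = 37.2·(cos(-155.4°) + j·sin(-155.4°)) = -33.82 - j15.49 V
  V2 = 131·(cos(-90.0°) + j·sin(-90.0°)) = 0 - j131 V
  V3 = 13.9·(cos(-54.5°) + j·sin(-54.5°)) = 8.072 - j11.32 V
Step 2 — Sum components: V_total = -25.75 - j157.8 V.
Step 3 — Convert to polar: |V_total| = 159.9 V, ∠V_total = -99.3°.

V_total = 159.9∠-99.3° V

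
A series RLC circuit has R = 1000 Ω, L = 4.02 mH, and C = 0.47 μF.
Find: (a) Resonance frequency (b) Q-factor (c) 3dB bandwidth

Step 1 — Resonance: ω₀ = 1/√(LC) = 1/√(0.00402·4.7e-07) = 2.301e+04 rad/s.
Step 2 — f₀ = ω₀/(2π) = 3661 Hz.
Step 3 — Series Q: Q = ω₀L/R = 2.301e+04·0.00402/1000 = 0.09248.
Step 4 — Bandwidth: Δω = ω₀/Q = 2.488e+05 rad/s; BW = Δω/(2π) = 3.959e+04 Hz.

(a) f₀ = 3661 Hz  (b) Q = 0.09248  (c) BW = 3.959e+04 Hz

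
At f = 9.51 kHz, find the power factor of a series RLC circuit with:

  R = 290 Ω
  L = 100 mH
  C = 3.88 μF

Step 1 — Angular frequency: ω = 2π·f = 2π·9510 = 5.975e+04 rad/s.
Step 2 — Component impedances:
  R: Z = R = 290 Ω
  L: Z = jωL = j·5.975e+04·0.1 = 0 + j5975 Ω
  C: Z = 1/(jωC) = -j/(ω·C) = 0 - j4.313 Ω
Step 3 — Series combination: Z_total = R + L + C = 290 + j5971 Ω = 5978∠87.2° Ω.
Step 4 — Power factor: PF = cos(φ) = Re(Z)/|Z| = 290/5978 = 0.04851.
Step 5 — Type: Im(Z) = 5971 ⇒ lagging (phase φ = 87.2°).

PF = 0.04851 (lagging, φ = 87.2°)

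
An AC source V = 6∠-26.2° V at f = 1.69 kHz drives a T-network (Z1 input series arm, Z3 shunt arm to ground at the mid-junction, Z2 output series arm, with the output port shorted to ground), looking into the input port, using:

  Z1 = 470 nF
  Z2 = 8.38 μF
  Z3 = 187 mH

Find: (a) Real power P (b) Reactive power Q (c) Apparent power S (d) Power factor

Step 1 — Angular frequency: ω = 2π·f = 2π·1690 = 1.062e+04 rad/s.
Step 2 — Component impedances:
  Z1: Z = 1/(jωC) = -j/(ω·C) = 0 - j200.4 Ω
  Z2: Z = 1/(jωC) = -j/(ω·C) = 0 - j11.24 Ω
  Z3: Z = jωL = j·1.062e+04·0.187 = 0 + j1986 Ω
Step 3 — With the output port shorted to ground, the output series arm Z2 runs from the junction to ground; the shunt arm Z3 also runs from the junction to ground. They appear in parallel: Z3 || Z2 = 0 - j11.3 Ω.
Step 4 — Series with input arm Z1: Z_in = Z1 + (Z3 || Z2) = 0 - j211.7 Ω = 211.7∠-90.0° Ω.
Step 5 — Source phasor: V = 6∠-26.2° V = 5.384 - j2.649 V.
Step 6 — Current: I = V / Z = 0.01251 + j0.02543 A = 0.02835∠63.8° A.
Step 7 — Complex power: S = V·I* = 0 - j0.1701 VA.
Step 8 — Real power: P = Re(S) = 0 W.
Step 9 — Reactive power: Q = Im(S) = -0.1701 VAR.
Step 10 — Apparent power: |S| = 0.1701 VA.
Step 11 — Power factor: PF = P/|S| = 0 (leading).

(a) P = 0 W  (b) Q = -0.1701 VAR  (c) S = 0.1701 VA  (d) PF = 0 (leading)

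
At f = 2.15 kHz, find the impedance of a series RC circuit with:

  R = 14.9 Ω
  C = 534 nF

Step 1 — Angular frequency: ω = 2π·f = 2π·2150 = 1.351e+04 rad/s.
Step 2 — Component impedances:
  R: Z = R = 14.9 Ω
  C: Z = 1/(jωC) = -j/(ω·C) = 0 - j138.6 Ω
Step 3 — Series combination: Z_total = R + C = 14.9 - j138.6 Ω = 139.4∠-83.9° Ω.

Z = 14.9 - j138.6 Ω = 139.4∠-83.9° Ω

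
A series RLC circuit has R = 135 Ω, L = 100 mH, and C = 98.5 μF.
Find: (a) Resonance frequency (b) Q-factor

Step 1 — Resonance condition Im(Z)=0 gives ω₀ = 1/√(LC).
Step 2 — ω₀ = 1/√(0.1·9.85e-05) = 318.6 rad/s.
Step 3 — f₀ = ω₀/(2π) = 50.71 Hz.
Step 4 — Series Q: Q = ω₀L/R = 318.6·0.1/135 = 0.236.

(a) f₀ = 50.71 Hz  (b) Q = 0.236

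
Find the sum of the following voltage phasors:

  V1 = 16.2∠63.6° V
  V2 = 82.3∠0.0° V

Step 1 — Convert each phasor to rectangular form:
  V1 = 16.2·(cos(63.6°) + j·sin(63.6°)) = 7.203 + j14.51 V
  V2 = 82.3·(cos(0.0°) + j·sin(0.0°)) = 82.3 V
Step 2 — Sum components: V_total = 89.5 + j14.51 V.
Step 3 — Convert to polar: |V_total| = 90.67 V, ∠V_total = 9.2°.

V_total = 90.67∠9.2° V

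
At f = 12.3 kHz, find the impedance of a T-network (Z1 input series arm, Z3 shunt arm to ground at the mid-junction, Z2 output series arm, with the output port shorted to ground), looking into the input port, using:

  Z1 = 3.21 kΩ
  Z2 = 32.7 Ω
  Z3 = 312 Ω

Step 1 — Angular frequency: ω = 2π·f = 2π·1.23e+04 = 7.728e+04 rad/s.
Step 2 — Component impedances:
  Z1: Z = R = 3210 Ω
  Z2: Z = R = 32.7 Ω
  Z3: Z = R = 312 Ω
Step 3 — With the output port shorted to ground, the output series arm Z2 runs from the junction to ground; the shunt arm Z3 also runs from the junction to ground. They appear in parallel: Z3 || Z2 = 29.6 Ω.
Step 4 — Series with input arm Z1: Z_in = Z1 + (Z3 || Z2) = 3240 Ω = 3240∠0.0° Ω.

Z = 3240 Ω = 3240∠0.0° Ω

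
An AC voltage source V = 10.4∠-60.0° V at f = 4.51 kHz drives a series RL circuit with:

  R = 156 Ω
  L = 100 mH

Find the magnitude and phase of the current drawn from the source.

Step 1 — Angular frequency: ω = 2π·f = 2π·4510 = 2.834e+04 rad/s.
Step 2 — Component impedances:
  R: Z = R = 156 Ω
  L: Z = jωL = j·2.834e+04·0.1 = 0 + j2834 Ω
Step 3 — Series combination: Z_total = R + L = 156 + j2834 Ω = 2838∠86.8° Ω.
Step 4 — Source phasor: V = 10.4∠-60.0° V = 5.2 - j9.007 V.
Step 5 — Ohm's law: I = V / Z_total = (5.2 - j9.007) / (156 + j2834) = -0.003068 - j0.002004 A.
Step 6 — Convert to polar: |I| = 0.003665 A, ∠I = -146.8°.

I = 0.003665∠-146.8° A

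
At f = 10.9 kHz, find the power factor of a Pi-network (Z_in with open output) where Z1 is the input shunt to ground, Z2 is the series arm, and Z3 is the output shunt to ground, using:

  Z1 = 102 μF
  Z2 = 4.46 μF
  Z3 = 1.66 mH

Step 1 — Angular frequency: ω = 2π·f = 2π·1.09e+04 = 6.849e+04 rad/s.
Step 2 — Component impedances:
  Z1: Z = 1/(jωC) = -j/(ω·C) = 0 - j0.1432 Ω
  Z2: Z = 1/(jωC) = -j/(ω·C) = 0 - j3.274 Ω
  Z3: Z = jωL = j·6.849e+04·0.00166 = 0 + j113.7 Ω
Step 3 — With open output, the series arm Z2 and the output shunt Z3 appear in series to ground: Z2 + Z3 = 0 + j110.4 Ω.
Step 4 — Parallel with input shunt Z1: Z_in = Z1 || (Z2 + Z3) = 0 - j0.1433 Ω = 0.1433∠-90.0° Ω.
Step 5 — Power factor: PF = cos(φ) = Re(Z)/|Z| = 0/0.1433 = 0.
Step 6 — Type: Im(Z) = -0.1433 ⇒ leading (phase φ = -90.0°).

PF = 0 (leading, φ = -90.0°)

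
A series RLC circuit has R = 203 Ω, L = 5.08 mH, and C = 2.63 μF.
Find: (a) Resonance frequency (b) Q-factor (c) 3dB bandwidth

Step 1 — Resonance condition Im(Z)=0 gives ω₀ = 1/√(LC).
Step 2 — ω₀ = 1/√(0.00508·2.63e-06) = 8651 rad/s.
Step 3 — f₀ = ω₀/(2π) = 1377 Hz.
Step 4 — Series Q: Q = ω₀L/R = 8651·0.00508/203 = 0.2165.
Step 5 — 3dB bandwidth: Δω = ω₀/Q = 3.996e+04 rad/s; BW = Δω/(2π) = 6360 Hz.

(a) f₀ = 1377 Hz  (b) Q = 0.2165  (c) BW = 6360 Hz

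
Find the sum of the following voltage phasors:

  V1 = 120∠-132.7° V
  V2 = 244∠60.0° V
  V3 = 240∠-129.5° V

Step 1 — Convert each phasor to rectangular form:
  V1 = 120·(cos(-132.7°) + j·sin(-132.7°)) = -81.38 - j88.19 V
  V2 = 244·(cos(60.0°) + j·sin(60.0°)) = 122 + j211.3 V
  V3 = 240·(cos(-129.5°) + j·sin(-129.5°)) = -152.7 - j185.2 V
Step 2 — Sum components: V_total = -112 - j62.07 V.
Step 3 — Convert to polar: |V_total| = 128.1 V, ∠V_total = -151.0°.

V_total = 128.1∠-151.0° V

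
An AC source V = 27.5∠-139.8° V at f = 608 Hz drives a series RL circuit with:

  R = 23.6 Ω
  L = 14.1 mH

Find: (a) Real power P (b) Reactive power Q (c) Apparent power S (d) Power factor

Step 1 — Angular frequency: ω = 2π·f = 2π·608 = 3820 rad/s.
Step 2 — Component impedances:
  R: Z = R = 23.6 Ω
  L: Z = jωL = j·3820·0.0141 = 0 + j53.86 Ω
Step 3 — Series combination: Z_total = R + L = 23.6 + j53.86 Ω = 58.81∠66.3° Ω.
Step 4 — Source phasor: V = 27.5∠-139.8° V = -21 - j17.75 V.
Step 5 — Current: I = V / Z = -0.4198 + j0.206 A = 0.4676∠153.9° A.
Step 6 — Complex power: S = V·I* = 5.161 + j11.78 VA.
Step 7 — Real power: P = Re(S) = 5.161 W.
Step 8 — Reactive power: Q = Im(S) = 11.78 VAR.
Step 9 — Apparent power: |S| = 12.86 VA.
Step 10 — Power factor: PF = P/|S| = 0.4013 (lagging).

(a) P = 5.161 W  (b) Q = 11.78 VAR  (c) S = 12.86 VA  (d) PF = 0.4013 (lagging)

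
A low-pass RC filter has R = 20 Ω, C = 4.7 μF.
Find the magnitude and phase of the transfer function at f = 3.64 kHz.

Step 1 — Angular frequency: ω = 2π·3640 = 2.287e+04 rad/s.
Step 2 — Transfer function: H(jω) = 1/(1 + jωRC).
Step 3 — Denominator: 1 + jωRC = 1 + j·2.287e+04·20·4.7e-06 = 1 + j2.15.
Step 4 — H = 0.1779 - j0.3824.
Step 5 — Magnitude: |H| = 0.4218 (-7.5 dB); phase: φ = -65.1°.

|H| = 0.4218 (-7.5 dB), φ = -65.1°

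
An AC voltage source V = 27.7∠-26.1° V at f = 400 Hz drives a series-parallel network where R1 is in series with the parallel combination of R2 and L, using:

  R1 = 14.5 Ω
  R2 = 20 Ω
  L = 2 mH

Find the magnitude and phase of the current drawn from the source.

Step 1 — Angular frequency: ω = 2π·f = 2π·400 = 2513 rad/s.
Step 2 — Component impedances:
  R1: Z = R = 14.5 Ω
  R2: Z = R = 20 Ω
  L: Z = jωL = j·2513·0.002 = 0 + j5.027 Ω
Step 3 — Parallel branch: R2 || L = 1/(1/R2 + 1/L) = 1.188 + j4.728 Ω.
Step 4 — Series with R1: Z_total = R1 + (R2 || L) = 15.69 + j4.728 Ω = 16.39∠16.8° Ω.
Step 5 — Source phasor: V = 27.7∠-26.1° V = 24.88 - j12.19 V.
Step 6 — Ohm's law: I = V / Z_total = (24.88 - j12.19) / (15.69 + j4.728) = 1.239 - j1.15 A.
Step 7 — Convert to polar: |I| = 1.691 A, ∠I = -42.9°.

I = 1.691∠-42.9° A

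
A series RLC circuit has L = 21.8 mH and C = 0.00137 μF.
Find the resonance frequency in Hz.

Step 1 — Resonance condition Im(Z)=0 gives ω₀ = 1/√(LC).
Step 2 — ω₀ = 1/√(0.0218·1.37e-09) = 1.83e+05 rad/s.
Step 3 — f₀ = ω₀/(2π) = 2.912e+04 Hz.

f₀ = 2.912e+04 Hz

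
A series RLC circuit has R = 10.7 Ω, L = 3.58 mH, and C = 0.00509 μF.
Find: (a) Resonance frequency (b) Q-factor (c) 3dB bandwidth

Step 1 — Resonance: ω₀ = 1/√(LC) = 1/√(0.00358·5.09e-09) = 2.343e+05 rad/s.
Step 2 — f₀ = ω₀/(2π) = 3.728e+04 Hz.
Step 3 — Series Q: Q = ω₀L/R = 2.343e+05·0.00358/10.7 = 78.38.
Step 4 — Bandwidth: Δω = ω₀/Q = 2989 rad/s; BW = Δω/(2π) = 475.7 Hz.

(a) f₀ = 3.728e+04 Hz  (b) Q = 78.38  (c) BW = 475.7 Hz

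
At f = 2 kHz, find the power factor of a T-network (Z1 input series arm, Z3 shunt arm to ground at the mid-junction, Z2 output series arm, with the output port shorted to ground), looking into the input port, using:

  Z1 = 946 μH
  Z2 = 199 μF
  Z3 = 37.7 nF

Step 1 — Angular frequency: ω = 2π·f = 2π·2000 = 1.257e+04 rad/s.
Step 2 — Component impedances:
  Z1: Z = jωL = j·1.257e+04·0.000946 = 0 + j11.89 Ω
  Z2: Z = 1/(jωC) = -j/(ω·C) = 0 - j0.3999 Ω
  Z3: Z = 1/(jωC) = -j/(ω·C) = 0 - j2111 Ω
Step 3 — With the output port shorted to ground, the output series arm Z2 runs from the junction to ground; the shunt arm Z3 also runs from the junction to ground. They appear in parallel: Z3 || Z2 = 0 - j0.3998 Ω.
Step 4 — Series with input arm Z1: Z_in = Z1 + (Z3 || Z2) = 0 + j11.49 Ω = 11.49∠90.0° Ω.
Step 5 — Power factor: PF = cos(φ) = Re(Z)/|Z| = 0/11.49 = 0.
Step 6 — Type: Im(Z) = 11.49 ⇒ lagging (phase φ = 90.0°).

PF = 0 (lagging, φ = 90.0°)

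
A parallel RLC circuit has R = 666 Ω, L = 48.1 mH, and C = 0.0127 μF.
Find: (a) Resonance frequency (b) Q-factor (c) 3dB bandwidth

Step 1 — Resonance: ω₀ = 1/√(LC) = 1/√(0.0481·1.27e-08) = 4.046e+04 rad/s.
Step 2 — f₀ = ω₀/(2π) = 6439 Hz.
Step 3 — Parallel Q: Q = R/(ω₀L) = 666/(4.046e+04·0.0481) = 0.3422.
Step 4 — Bandwidth: Δω = ω₀/Q = 1.182e+05 rad/s; BW = Δω/(2π) = 1.882e+04 Hz.

(a) f₀ = 6439 Hz  (b) Q = 0.3422  (c) BW = 1.882e+04 Hz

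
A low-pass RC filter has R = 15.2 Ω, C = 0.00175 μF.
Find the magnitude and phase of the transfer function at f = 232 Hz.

Step 1 — Angular frequency: ω = 2π·232 = 1458 rad/s.
Step 2 — Transfer function: H(jω) = 1/(1 + jωRC).
Step 3 — Denominator: 1 + jωRC = 1 + j·1458·15.2·1.75e-09 = 1 + j3.877e-05.
Step 4 — H = 1 - j3.877e-05.
Step 5 — Magnitude: |H| = 1 (-0.0 dB); phase: φ = -0.0°.

|H| = 1 (-0.0 dB), φ = -0.0°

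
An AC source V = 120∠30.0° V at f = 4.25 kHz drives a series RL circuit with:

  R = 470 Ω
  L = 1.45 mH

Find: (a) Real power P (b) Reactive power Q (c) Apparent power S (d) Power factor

Step 1 — Angular frequency: ω = 2π·f = 2π·4250 = 2.67e+04 rad/s.
Step 2 — Component impedances:
  R: Z = R = 470 Ω
  L: Z = jωL = j·2.67e+04·0.00145 = 0 + j38.72 Ω
Step 3 — Series combination: Z_total = R + L = 470 + j38.72 Ω = 471.6∠4.7° Ω.
Step 4 — Source phasor: V = 120∠30.0° V = 103.9 + j60 V.
Step 5 — Current: I = V / Z = 0.2301 + j0.1087 A = 0.2545∠25.3° A.
Step 6 — Complex power: S = V·I* = 30.43 + j2.507 VA.
Step 7 — Real power: P = Re(S) = 30.43 W.
Step 8 — Reactive power: Q = Im(S) = 2.507 VAR.
Step 9 — Apparent power: |S| = 30.53 VA.
Step 10 — Power factor: PF = P/|S| = 0.9966 (lagging).

(a) P = 30.43 W  (b) Q = 2.507 VAR  (c) S = 30.53 VA  (d) PF = 0.9966 (lagging)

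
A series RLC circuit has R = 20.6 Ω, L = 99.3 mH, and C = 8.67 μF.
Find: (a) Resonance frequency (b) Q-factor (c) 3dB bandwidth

Step 1 — Resonance: ω₀ = 1/√(LC) = 1/√(0.0993·8.67e-06) = 1078 rad/s.
Step 2 — f₀ = ω₀/(2π) = 171.5 Hz.
Step 3 — Series Q: Q = ω₀L/R = 1078·0.0993/20.6 = 5.195.
Step 4 — Bandwidth: Δω = ω₀/Q = 207.5 rad/s; BW = Δω/(2π) = 33.02 Hz.

(a) f₀ = 171.5 Hz  (b) Q = 5.195  (c) BW = 33.02 Hz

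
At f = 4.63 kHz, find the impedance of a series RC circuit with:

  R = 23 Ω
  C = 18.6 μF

Step 1 — Angular frequency: ω = 2π·f = 2π·4630 = 2.909e+04 rad/s.
Step 2 — Component impedances:
  R: Z = R = 23 Ω
  C: Z = 1/(jωC) = -j/(ω·C) = 0 - j1.848 Ω
Step 3 — Series combination: Z_total = R + C = 23 - j1.848 Ω = 23.07∠-4.6° Ω.

Z = 23 - j1.848 Ω = 23.07∠-4.6° Ω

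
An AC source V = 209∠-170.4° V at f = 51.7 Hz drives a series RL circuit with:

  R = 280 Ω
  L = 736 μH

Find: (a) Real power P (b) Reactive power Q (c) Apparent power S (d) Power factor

Step 1 — Angular frequency: ω = 2π·f = 2π·51.7 = 324.8 rad/s.
Step 2 — Component impedances:
  R: Z = R = 280 Ω
  L: Z = jωL = j·324.8·0.000736 = 0 + j0.2391 Ω
Step 3 — Series combination: Z_total = R + L = 280 + j0.2391 Ω = 280∠0.0° Ω.
Step 4 — Source phasor: V = 209∠-170.4° V = -206.1 - j34.85 V.
Step 5 — Current: I = V / Z = -0.7361 - j0.1239 A = 0.7464∠-170.4° A.
Step 6 — Complex power: S = V·I* = 156 + j0.1332 VA.
Step 7 — Real power: P = Re(S) = 156 W.
Step 8 — Reactive power: Q = Im(S) = 0.1332 VAR.
Step 9 — Apparent power: |S| = 156 VA.
Step 10 — Power factor: PF = P/|S| = 1 (lagging).

(a) P = 156 W  (b) Q = 0.1332 VAR  (c) S = 156 VA  (d) PF = 1 (lagging)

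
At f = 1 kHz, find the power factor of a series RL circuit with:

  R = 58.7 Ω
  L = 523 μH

Step 1 — Angular frequency: ω = 2π·f = 2π·1000 = 6283 rad/s.
Step 2 — Component impedances:
  R: Z = R = 58.7 Ω
  L: Z = jωL = j·6283·0.000523 = 0 + j3.286 Ω
Step 3 — Series combination: Z_total = R + L = 58.7 + j3.286 Ω = 58.79∠3.2° Ω.
Step 4 — Power factor: PF = cos(φ) = Re(Z)/|Z| = 58.7/58.792 = 0.9984.
Step 5 — Type: Im(Z) = 3.286 ⇒ lagging (phase φ = 3.2°).

PF = 0.9984 (lagging, φ = 3.2°)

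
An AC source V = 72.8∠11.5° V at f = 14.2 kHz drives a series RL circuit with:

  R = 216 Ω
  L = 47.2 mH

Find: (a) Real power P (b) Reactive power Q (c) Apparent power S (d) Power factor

Step 1 — Angular frequency: ω = 2π·f = 2π·1.42e+04 = 8.922e+04 rad/s.
Step 2 — Component impedances:
  R: Z = R = 216 Ω
  L: Z = jωL = j·8.922e+04·0.0472 = 0 + j4211 Ω
Step 3 — Series combination: Z_total = R + L = 216 + j4211 Ω = 4217∠87.1° Ω.
Step 4 — Source phasor: V = 72.8∠11.5° V = 71.34 + j14.51 V.
Step 5 — Current: I = V / Z = 0.004304 - j0.01672 A = 0.01726∠-75.6° A.
Step 6 — Complex power: S = V·I* = 0.06438 + j1.255 VA.
Step 7 — Real power: P = Re(S) = 0.06438 W.
Step 8 — Reactive power: Q = Im(S) = 1.255 VAR.
Step 9 — Apparent power: |S| = 1.257 VA.
Step 10 — Power factor: PF = P/|S| = 0.05122 (lagging).

(a) P = 0.06438 W  (b) Q = 1.255 VAR  (c) S = 1.257 VA  (d) PF = 0.05122 (lagging)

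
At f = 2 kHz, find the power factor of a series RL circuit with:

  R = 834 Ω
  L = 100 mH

Step 1 — Angular frequency: ω = 2π·f = 2π·2000 = 1.257e+04 rad/s.
Step 2 — Component impedances:
  R: Z = R = 834 Ω
  L: Z = jωL = j·1.257e+04·0.1 = 0 + j1257 Ω
Step 3 — Series combination: Z_total = R + L = 834 + j1257 Ω = 1508∠56.4° Ω.
Step 4 — Power factor: PF = cos(φ) = Re(Z)/|Z| = 834/1508.2 = 0.553.
Step 5 — Type: Im(Z) = 1257 ⇒ lagging (phase φ = 56.4°).

PF = 0.553 (lagging, φ = 56.4°)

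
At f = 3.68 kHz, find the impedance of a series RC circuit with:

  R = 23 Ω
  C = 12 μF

Step 1 — Angular frequency: ω = 2π·f = 2π·3680 = 2.312e+04 rad/s.
Step 2 — Component impedances:
  R: Z = R = 23 Ω
  C: Z = 1/(jωC) = -j/(ω·C) = 0 - j3.604 Ω
Step 3 — Series combination: Z_total = R + C = 23 - j3.604 Ω = 23.28∠-8.9° Ω.

Z = 23 - j3.604 Ω = 23.28∠-8.9° Ω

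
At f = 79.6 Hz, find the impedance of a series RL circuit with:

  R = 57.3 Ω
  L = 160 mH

Step 1 — Angular frequency: ω = 2π·f = 2π·79.6 = 500.1 rad/s.
Step 2 — Component impedances:
  R: Z = R = 57.3 Ω
  L: Z = jωL = j·500.1·0.16 = 0 + j80.02 Ω
Step 3 — Series combination: Z_total = R + L = 57.3 + j80.02 Ω = 98.42∠54.4° Ω.

Z = 57.3 + j80.02 Ω = 98.42∠54.4° Ω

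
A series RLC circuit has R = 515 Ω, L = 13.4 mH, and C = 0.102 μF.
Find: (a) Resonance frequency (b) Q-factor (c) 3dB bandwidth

Step 1 — Resonance: ω₀ = 1/√(LC) = 1/√(0.0134·1.02e-07) = 2.705e+04 rad/s.
Step 2 — f₀ = ω₀/(2π) = 4305 Hz.
Step 3 — Series Q: Q = ω₀L/R = 2.705e+04·0.0134/515 = 0.7038.
Step 4 — Bandwidth: Δω = ω₀/Q = 3.843e+04 rad/s; BW = Δω/(2π) = 6117 Hz.

(a) f₀ = 4305 Hz  (b) Q = 0.7038  (c) BW = 6117 Hz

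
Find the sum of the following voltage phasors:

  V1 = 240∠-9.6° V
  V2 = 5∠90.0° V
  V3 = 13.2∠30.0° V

Step 1 — Convert each phasor to rectangular form:
  V1 = 240·(cos(-9.6°) + j·sin(-9.6°)) = 236.6 - j40.02 V
  V2 = 5·(cos(90.0°) + j·sin(90.0°)) = 0 + j5 V
  V3 = 13.2·(cos(30.0°) + j·sin(30.0°)) = 11.43 + j6.6 V
Step 2 — Sum components: V_total = 248.1 - j28.42 V.
Step 3 — Convert to polar: |V_total| = 249.7 V, ∠V_total = -6.5°.

V_total = 249.7∠-6.5° V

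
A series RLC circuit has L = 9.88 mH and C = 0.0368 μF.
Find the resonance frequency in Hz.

Step 1 — Resonance condition Im(Z)=0 gives ω₀ = 1/√(LC).
Step 2 — ω₀ = 1/√(0.00988·3.68e-08) = 5.244e+04 rad/s.
Step 3 — f₀ = ω₀/(2π) = 8347 Hz.

f₀ = 8347 Hz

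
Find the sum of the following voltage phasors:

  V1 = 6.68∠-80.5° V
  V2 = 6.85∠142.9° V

Step 1 — Convert each phasor to rectangular form:
  V1 = 6.68·(cos(-80.5°) + j·sin(-80.5°)) = 1.103 - j6.588 V
  V2 = 6.85·(cos(142.9°) + j·sin(142.9°)) = -5.463 + j4.132 V
Step 2 — Sum components: V_total = -4.361 - j2.456 V.
Step 3 — Convert to polar: |V_total| = 5.005 V, ∠V_total = -150.6°.

V_total = 5.005∠-150.6° V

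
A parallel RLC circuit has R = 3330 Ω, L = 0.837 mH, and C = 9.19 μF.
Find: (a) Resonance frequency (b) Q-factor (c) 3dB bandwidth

Step 1 — Resonance: ω₀ = 1/√(LC) = 1/√(0.000837·9.19e-06) = 1.14e+04 rad/s.
Step 2 — f₀ = ω₀/(2π) = 1815 Hz.
Step 3 — Parallel Q: Q = R/(ω₀L) = 3330/(1.14e+04·0.000837) = 348.9.
Step 4 — Bandwidth: Δω = ω₀/Q = 32.68 rad/s; BW = Δω/(2π) = 5.201 Hz.

(a) f₀ = 1815 Hz  (b) Q = 348.9  (c) BW = 5.201 Hz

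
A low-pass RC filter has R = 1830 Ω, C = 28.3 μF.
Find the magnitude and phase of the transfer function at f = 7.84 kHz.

Step 1 — Angular frequency: ω = 2π·7840 = 4.926e+04 rad/s.
Step 2 — Transfer function: H(jω) = 1/(1 + jωRC).
Step 3 — Denominator: 1 + jωRC = 1 + j·4.926e+04·1830·2.83e-05 = 1 + j2551.
Step 4 — H = 1.537e-07 - j0.000392.
Step 5 — Magnitude: |H| = 0.000392 (-68.1 dB); phase: φ = -90.0°.

|H| = 0.000392 (-68.1 dB), φ = -90.0°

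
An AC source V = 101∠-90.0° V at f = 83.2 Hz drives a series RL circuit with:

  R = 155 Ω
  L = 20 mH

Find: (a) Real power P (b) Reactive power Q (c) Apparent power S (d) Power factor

Step 1 — Angular frequency: ω = 2π·f = 2π·83.2 = 522.8 rad/s.
Step 2 — Component impedances:
  R: Z = R = 155 Ω
  L: Z = jωL = j·522.8·0.02 = 0 + j10.46 Ω
Step 3 — Series combination: Z_total = R + L = 155 + j10.46 Ω = 155.4∠3.9° Ω.
Step 4 — Source phasor: V = 101∠-90.0° V = 0 - j101 V.
Step 5 — Current: I = V / Z = -0.04375 - j0.6487 A = 0.6501∠-93.9° A.
Step 6 — Complex power: S = V·I* = 65.51 + j4.419 VA.
Step 7 — Real power: P = Re(S) = 65.51 W.
Step 8 — Reactive power: Q = Im(S) = 4.419 VAR.
Step 9 — Apparent power: |S| = 65.66 VA.
Step 10 — Power factor: PF = P/|S| = 0.9977 (lagging).

(a) P = 65.51 W  (b) Q = 4.419 VAR  (c) S = 65.66 VA  (d) PF = 0.9977 (lagging)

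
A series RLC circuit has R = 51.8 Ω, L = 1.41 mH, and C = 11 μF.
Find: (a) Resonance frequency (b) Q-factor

Step 1 — Resonance condition Im(Z)=0 gives ω₀ = 1/√(LC).
Step 2 — ω₀ = 1/√(0.00141·1.1e-05) = 8030 rad/s.
Step 3 — f₀ = ω₀/(2π) = 1278 Hz.
Step 4 — Series Q: Q = ω₀L/R = 8030·0.00141/51.8 = 0.2186.

(a) f₀ = 1278 Hz  (b) Q = 0.2186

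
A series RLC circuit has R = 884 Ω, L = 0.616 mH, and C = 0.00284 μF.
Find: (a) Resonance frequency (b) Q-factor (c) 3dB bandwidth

Step 1 — Resonance: ω₀ = 1/√(LC) = 1/√(0.000616·2.84e-09) = 7.56e+05 rad/s.
Step 2 — f₀ = ω₀/(2π) = 1.203e+05 Hz.
Step 3 — Series Q: Q = ω₀L/R = 7.56e+05·0.000616/884 = 0.5268.
Step 4 — Bandwidth: Δω = ω₀/Q = 1.435e+06 rad/s; BW = Δω/(2π) = 2.284e+05 Hz.

(a) f₀ = 1.203e+05 Hz  (b) Q = 0.5268  (c) BW = 2.284e+05 Hz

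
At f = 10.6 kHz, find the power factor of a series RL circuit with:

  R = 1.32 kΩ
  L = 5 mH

Step 1 — Angular frequency: ω = 2π·f = 2π·1.06e+04 = 6.66e+04 rad/s.
Step 2 — Component impedances:
  R: Z = R = 1320 Ω
  L: Z = jωL = j·6.66e+04·0.005 = 0 + j333 Ω
Step 3 — Series combination: Z_total = R + L = 1320 + j333 Ω = 1361∠14.2° Ω.
Step 4 — Power factor: PF = cos(φ) = Re(Z)/|Z| = 1320/1361.4 = 0.9696.
Step 5 — Type: Im(Z) = 333 ⇒ lagging (phase φ = 14.2°).

PF = 0.9696 (lagging, φ = 14.2°)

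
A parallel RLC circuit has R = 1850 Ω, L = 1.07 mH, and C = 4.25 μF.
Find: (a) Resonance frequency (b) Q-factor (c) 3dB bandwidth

Step 1 — Resonance: ω₀ = 1/√(LC) = 1/√(0.00107·4.25e-06) = 1.483e+04 rad/s.
Step 2 — f₀ = ω₀/(2π) = 2360 Hz.
Step 3 — Parallel Q: Q = R/(ω₀L) = 1850/(1.483e+04·0.00107) = 116.6.
Step 4 — Bandwidth: Δω = ω₀/Q = 127.2 rad/s; BW = Δω/(2π) = 20.24 Hz.

(a) f₀ = 2360 Hz  (b) Q = 116.6  (c) BW = 20.24 Hz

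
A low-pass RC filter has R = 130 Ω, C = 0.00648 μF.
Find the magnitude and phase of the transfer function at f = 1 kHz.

Step 1 — Angular frequency: ω = 2π·1000 = 6283 rad/s.
Step 2 — Transfer function: H(jω) = 1/(1 + jωRC).
Step 3 — Denominator: 1 + jωRC = 1 + j·6283·130·6.48e-09 = 1 + j0.005293.
Step 4 — H = 1 - j0.005293.
Step 5 — Magnitude: |H| = 1 (-0.0 dB); phase: φ = -0.3°.

|H| = 1 (-0.0 dB), φ = -0.3°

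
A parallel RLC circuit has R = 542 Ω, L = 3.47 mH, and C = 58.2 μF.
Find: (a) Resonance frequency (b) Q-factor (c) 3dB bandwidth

Step 1 — Resonance: ω₀ = 1/√(LC) = 1/√(0.00347·5.82e-05) = 2225 rad/s.
Step 2 — f₀ = ω₀/(2π) = 354.2 Hz.
Step 3 — Parallel Q: Q = R/(ω₀L) = 542/(2225·0.00347) = 70.19.
Step 4 — Bandwidth: Δω = ω₀/Q = 31.7 rad/s; BW = Δω/(2π) = 5.045 Hz.

(a) f₀ = 354.2 Hz  (b) Q = 70.19  (c) BW = 5.045 Hz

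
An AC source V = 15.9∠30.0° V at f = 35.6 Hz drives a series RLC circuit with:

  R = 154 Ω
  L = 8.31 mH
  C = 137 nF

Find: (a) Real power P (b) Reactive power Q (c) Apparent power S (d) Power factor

Step 1 — Angular frequency: ω = 2π·f = 2π·35.6 = 223.7 rad/s.
Step 2 — Component impedances:
  R: Z = R = 154 Ω
  L: Z = jωL = j·223.7·0.00831 = 0 + j1.859 Ω
  C: Z = 1/(jωC) = -j/(ω·C) = 0 - j3.263e+04 Ω
Step 3 — Series combination: Z_total = R + L + C = 154 - j3.263e+04 Ω = 3.263e+04∠-89.7° Ω.
Step 4 — Source phasor: V = 15.9∠30.0° V = 13.77 + j7.95 V.
Step 5 — Current: I = V / Z = -0.0002416 + j0.0004231 A = 0.0004873∠119.7° A.
Step 6 — Complex power: S = V·I* = 3.656e-05 - j0.007747 VA.
Step 7 — Real power: P = Re(S) = 3.656e-05 W.
Step 8 — Reactive power: Q = Im(S) = -0.007747 VAR.
Step 9 — Apparent power: |S| = 0.007748 VA.
Step 10 — Power factor: PF = P/|S| = 0.004719 (leading).

(a) P = 3.656e-05 W  (b) Q = -0.007747 VAR  (c) S = 0.007748 VA  (d) PF = 0.004719 (leading)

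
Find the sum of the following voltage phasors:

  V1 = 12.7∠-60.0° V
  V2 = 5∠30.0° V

Step 1 — Convert each phasor to rectangular form:
  V1 = 12.7·(cos(-60.0°) + j·sin(-60.0°)) = 6.35 - j11 V
  V2 = 5·(cos(30.0°) + j·sin(30.0°)) = 4.33 + j2.5 V
Step 2 — Sum components: V_total = 10.68 - j8.499 V.
Step 3 — Convert to polar: |V_total| = 13.65 V, ∠V_total = -38.5°.

V_total = 13.65∠-38.5° V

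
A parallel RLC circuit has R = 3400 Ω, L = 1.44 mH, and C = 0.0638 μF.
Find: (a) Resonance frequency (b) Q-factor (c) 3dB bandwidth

Step 1 — Resonance: ω₀ = 1/√(LC) = 1/√(0.00144·6.38e-08) = 1.043e+05 rad/s.
Step 2 — f₀ = ω₀/(2π) = 1.66e+04 Hz.
Step 3 — Parallel Q: Q = R/(ω₀L) = 3400/(1.043e+05·0.00144) = 22.63.
Step 4 — Bandwidth: Δω = ω₀/Q = 4610 rad/s; BW = Δω/(2π) = 733.7 Hz.

(a) f₀ = 1.66e+04 Hz  (b) Q = 22.63  (c) BW = 733.7 Hz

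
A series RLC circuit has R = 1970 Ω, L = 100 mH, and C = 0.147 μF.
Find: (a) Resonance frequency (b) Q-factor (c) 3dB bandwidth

Step 1 — Resonance condition Im(Z)=0 gives ω₀ = 1/√(LC).
Step 2 — ω₀ = 1/√(0.1·1.47e-07) = 8248 rad/s.
Step 3 — f₀ = ω₀/(2π) = 1313 Hz.
Step 4 — Series Q: Q = ω₀L/R = 8248·0.1/1970 = 0.4187.
Step 5 — 3dB bandwidth: Δω = ω₀/Q = 1.97e+04 rad/s; BW = Δω/(2π) = 3135 Hz.

(a) f₀ = 1313 Hz  (b) Q = 0.4187  (c) BW = 3135 Hz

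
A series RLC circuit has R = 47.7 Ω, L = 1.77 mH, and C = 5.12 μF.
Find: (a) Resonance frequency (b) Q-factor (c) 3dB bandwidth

Step 1 — Resonance condition Im(Z)=0 gives ω₀ = 1/√(LC).
Step 2 — ω₀ = 1/√(0.00177·5.12e-06) = 1.05e+04 rad/s.
Step 3 — f₀ = ω₀/(2π) = 1672 Hz.
Step 4 — Series Q: Q = ω₀L/R = 1.05e+04·0.00177/47.7 = 0.3898.
Step 5 — 3dB bandwidth: Δω = ω₀/Q = 2.695e+04 rad/s; BW = Δω/(2π) = 4289 Hz.

(a) f₀ = 1672 Hz  (b) Q = 0.3898  (c) BW = 4289 Hz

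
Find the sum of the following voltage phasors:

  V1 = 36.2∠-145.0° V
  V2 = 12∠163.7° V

Step 1 — Convert each phasor to rectangular form:
  V1 = 36.2·(cos(-145.0°) + j·sin(-145.0°)) = -29.65 - j20.76 V
  V2 = 12·(cos(163.7°) + j·sin(163.7°)) = -11.52 + j3.368 V
Step 2 — Sum components: V_total = -41.17 - j17.4 V.
Step 3 — Convert to polar: |V_total| = 44.7 V, ∠V_total = -157.1°.

V_total = 44.7∠-157.1° V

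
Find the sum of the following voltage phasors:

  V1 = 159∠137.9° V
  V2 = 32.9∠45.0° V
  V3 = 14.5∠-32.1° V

Step 1 — Convert each phasor to rectangular form:
  V1 = 159·(cos(137.9°) + j·sin(137.9°)) = -118 + j106.6 V
  V2 = 32.9·(cos(45.0°) + j·sin(45.0°)) = 23.26 + j23.26 V
  V3 = 14.5·(cos(-32.1°) + j·sin(-32.1°)) = 12.28 - j7.705 V
Step 2 — Sum components: V_total = -82.43 + j122.2 V.
Step 3 — Convert to polar: |V_total| = 147.4 V, ∠V_total = 124.0°.

V_total = 147.4∠124.0° V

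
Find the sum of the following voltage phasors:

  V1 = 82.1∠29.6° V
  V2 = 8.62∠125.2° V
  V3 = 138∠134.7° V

Step 1 — Convert each phasor to rectangular form:
  V1 = 82.1·(cos(29.6°) + j·sin(29.6°)) = 71.39 + j40.55 V
  V2 = 8.62·(cos(125.2°) + j·sin(125.2°)) = -4.969 + j7.044 V
  V3 = 138·(cos(134.7°) + j·sin(134.7°)) = -97.07 + j98.09 V
Step 2 — Sum components: V_total = -30.65 + j145.7 V.
Step 3 — Convert to polar: |V_total| = 148.9 V, ∠V_total = 101.9°.

V_total = 148.9∠101.9° V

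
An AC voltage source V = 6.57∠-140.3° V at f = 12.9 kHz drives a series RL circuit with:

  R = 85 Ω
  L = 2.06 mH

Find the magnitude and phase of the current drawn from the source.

Step 1 — Angular frequency: ω = 2π·f = 2π·1.29e+04 = 8.105e+04 rad/s.
Step 2 — Component impedances:
  R: Z = R = 85 Ω
  L: Z = jωL = j·8.105e+04·0.00206 = 0 + j167 Ω
Step 3 — Series combination: Z_total = R + L = 85 + j167 Ω = 187.4∠63.0° Ω.
Step 4 — Source phasor: V = 6.57∠-140.3° V = -5.055 - j4.197 V.
Step 5 — Ohm's law: I = V / Z_total = (-5.055 - j4.197) / (85 + j167) = -0.0322 + j0.01388 A.
Step 6 — Convert to polar: |I| = 0.03507 A, ∠I = 156.7°.

I = 0.03507∠156.7° A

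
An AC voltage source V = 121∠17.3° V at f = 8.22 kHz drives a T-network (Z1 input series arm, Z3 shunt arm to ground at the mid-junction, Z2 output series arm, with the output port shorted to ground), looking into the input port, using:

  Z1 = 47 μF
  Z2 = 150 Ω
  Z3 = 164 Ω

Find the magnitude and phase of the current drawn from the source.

Step 1 — Angular frequency: ω = 2π·f = 2π·8220 = 5.165e+04 rad/s.
Step 2 — Component impedances:
  Z1: Z = 1/(jωC) = -j/(ω·C) = 0 - j0.412 Ω
  Z2: Z = R = 150 Ω
  Z3: Z = R = 164 Ω
Step 3 — With the output port shorted to ground, the output series arm Z2 runs from the junction to ground; the shunt arm Z3 also runs from the junction to ground. They appear in parallel: Z3 || Z2 = 78.34 Ω.
Step 4 — Series with input arm Z1: Z_in = Z1 + (Z3 || Z2) = 78.34 - j0.412 Ω = 78.35∠-0.3° Ω.
Step 5 — Source phasor: V = 121∠17.3° V = 115.5 + j35.98 V.
Step 6 — Ohm's law: I = V / Z_total = (115.5 + j35.98) / (78.34 - j0.412) = 1.472 + j0.467 A.
Step 7 — Convert to polar: |I| = 1.544 A, ∠I = 17.6°.

I = 1.544∠17.6° A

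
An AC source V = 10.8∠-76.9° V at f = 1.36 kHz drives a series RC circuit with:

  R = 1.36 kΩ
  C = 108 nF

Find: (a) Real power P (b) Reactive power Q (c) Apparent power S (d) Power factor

Step 1 — Angular frequency: ω = 2π·f = 2π·1360 = 8545 rad/s.
Step 2 — Component impedances:
  R: Z = R = 1360 Ω
  C: Z = 1/(jωC) = -j/(ω·C) = 0 - j1084 Ω
Step 3 — Series combination: Z_total = R + C = 1360 - j1084 Ω = 1739∠-38.5° Ω.
Step 4 — Source phasor: V = 10.8∠-76.9° V = 2.448 - j10.52 V.
Step 5 — Current: I = V / Z = 0.004871 - j0.003854 A = 0.006211∠-38.4° A.
Step 6 — Complex power: S = V·I* = 0.05246 - j0.0418 VA.
Step 7 — Real power: P = Re(S) = 0.05246 W.
Step 8 — Reactive power: Q = Im(S) = -0.0418 VAR.
Step 9 — Apparent power: |S| = 0.06708 VA.
Step 10 — Power factor: PF = P/|S| = 0.7821 (leading).

(a) P = 0.05246 W  (b) Q = -0.0418 VAR  (c) S = 0.06708 VA  (d) PF = 0.7821 (leading)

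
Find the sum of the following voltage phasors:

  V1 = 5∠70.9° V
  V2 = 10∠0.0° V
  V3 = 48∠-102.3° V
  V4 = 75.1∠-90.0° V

Step 1 — Convert each phasor to rectangular form:
  V1 = 5·(cos(70.9°) + j·sin(70.9°)) = 1.636 + j4.725 V
  V2 = 10·(cos(0.0°) + j·sin(0.0°)) = 10 V
  V3 = 48·(cos(-102.3°) + j·sin(-102.3°)) = -10.23 - j46.9 V
  V4 = 75.1·(cos(-90.0°) + j·sin(-90.0°)) = 0 - j75.1 V
Step 2 — Sum components: V_total = 1.411 - j117.3 V.
Step 3 — Convert to polar: |V_total| = 117.3 V, ∠V_total = -89.3°.

V_total = 117.3∠-89.3° V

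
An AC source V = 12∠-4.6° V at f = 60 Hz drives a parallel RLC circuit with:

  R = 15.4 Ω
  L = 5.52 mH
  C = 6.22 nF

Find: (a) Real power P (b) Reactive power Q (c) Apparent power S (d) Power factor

Step 1 — Angular frequency: ω = 2π·f = 2π·60 = 377 rad/s.
Step 2 — Component impedances:
  R: Z = R = 15.4 Ω
  L: Z = jωL = j·377·0.00552 = 0 + j2.081 Ω
  C: Z = 1/(jωC) = -j/(ω·C) = 0 - j4.265e+05 Ω
Step 3 — Parallel combination: 1/Z_total = 1/R + 1/L + 1/C; Z_total = 0.2762 + j2.044 Ω = 2.062∠82.3° Ω.
Step 4 — Source phasor: V = 12∠-4.6° V = 11.96 - j0.9624 V.
Step 5 — Current: I = V / Z = 0.3142 - j5.81 A = 5.819∠-86.9° A.
Step 6 — Complex power: S = V·I* = 9.351 + j69.2 VA.
Step 7 — Real power: P = Re(S) = 9.351 W.
Step 8 — Reactive power: Q = Im(S) = 69.2 VAR.
Step 9 — Apparent power: |S| = 69.83 VA.
Step 10 — Power factor: PF = P/|S| = 0.1339 (lagging).

(a) P = 9.351 W  (b) Q = 69.2 VAR  (c) S = 69.83 VA  (d) PF = 0.1339 (lagging)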